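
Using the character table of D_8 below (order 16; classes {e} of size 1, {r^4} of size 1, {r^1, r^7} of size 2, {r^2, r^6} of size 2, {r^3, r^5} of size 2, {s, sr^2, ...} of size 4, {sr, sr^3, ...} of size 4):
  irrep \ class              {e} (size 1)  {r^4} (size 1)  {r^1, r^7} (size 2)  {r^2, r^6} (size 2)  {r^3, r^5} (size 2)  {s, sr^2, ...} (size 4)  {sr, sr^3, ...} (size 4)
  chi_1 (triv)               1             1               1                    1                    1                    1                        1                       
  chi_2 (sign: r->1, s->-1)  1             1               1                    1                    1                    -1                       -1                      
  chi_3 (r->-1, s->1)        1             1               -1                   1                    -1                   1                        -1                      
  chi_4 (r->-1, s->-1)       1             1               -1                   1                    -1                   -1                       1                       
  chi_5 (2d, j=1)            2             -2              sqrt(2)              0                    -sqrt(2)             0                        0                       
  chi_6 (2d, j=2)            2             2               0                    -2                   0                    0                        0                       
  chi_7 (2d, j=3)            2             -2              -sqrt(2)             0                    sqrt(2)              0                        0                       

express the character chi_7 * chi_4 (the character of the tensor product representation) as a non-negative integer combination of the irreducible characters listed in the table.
chi_7 tensor chi_4 = chi_5 (all other irreducibles have multiplicity 0).

Solution. The character of a tensor product is the pointwise product (chi_7 * chi_4)(C) = chi_7(C) * chi_4(C):
  {e}: (2)*(1), {r^4}: (-2)*(1), {r^1, r^7}: (-sqrt(2))*(-1), {r^2, r^6}: (0)*(1), {r^3, r^5}: (sqrt(2))*(-1), {s, sr^2, ...}: (0)*(-1), {sr, sr^3, ...}: (0)*(1)
so (chi_7 * chi_4) takes values
  {e} -> 2, {r^4} -> -2, {r^1, r^7} -> sqrt(2), {r^2, r^6} -> 0, {r^3, r^5} -> -sqrt(2), {s, sr^2, ...} -> 0, {sr, sr^3, ...} -> 0.
Now take the inner product of this character with each irreducible chi from the table, <chi_7*chi_4, chi> = (1/16) sum_C |C| (chi_7*chi_4)(C) conj(chi(C)):
  <chi_7*chi_4, chi_1> = (1/16)[1*(2)*conj(1) + 1*(-2)*conj(1) + 2*(sqrt(2))*conj(1) + 2*(0)*conj(1) + 2*(-sqrt(2))*conj(1) + 4*(0)*conj(1) + 4*(0)*conj(1)]
      = (1/16)[(2) + (-2) + (2*sqrt(2)) + (0) + (-2*sqrt(2)) + (0) + (0)] = 0/16 = 0
  <chi_7*chi_4, chi_2> = (1/16)[1*(2)*conj(1) + 1*(-2)*conj(1) + 2*(sqrt(2))*conj(1) + 2*(0)*conj(1) + 2*(-sqrt(2))*conj(1) + 4*(0)*conj(-1) + 4*(0)*conj(-1)]
      = (1/16)[(2) + (-2) + (2*sqrt(2)) + (0) + (-2*sqrt(2)) + (0) + (0)] = 0/16 = 0
  <chi_7*chi_4, chi_3> = (1/16)[1*(2)*conj(1) + 1*(-2)*conj(1) + 2*(sqrt(2))*conj(-1) + 2*(0)*conj(1) + 2*(-sqrt(2))*conj(-1) + 4*(0)*conj(1) + 4*(0)*conj(-1)]
      = (1/16)[(2) + (-2) + (-2*sqrt(2)) + (0) + (2*sqrt(2)) + (0) + (0)] = 0/16 = 0
  <chi_7*chi_4, chi_4> = (1/16)[1*(2)*conj(1) + 1*(-2)*conj(1) + 2*(sqrt(2))*conj(-1) + 2*(0)*conj(1) + 2*(-sqrt(2))*conj(-1) + 4*(0)*conj(-1) + 4*(0)*conj(1)]
      = (1/16)[(2) + (-2) + (-2*sqrt(2)) + (0) + (2*sqrt(2)) + (0) + (0)] = 0/16 = 0
  <chi_7*chi_4, chi_5> = (1/16)[1*(2)*conj(2) + 1*(-2)*conj(-2) + 2*(sqrt(2))*conj(sqrt(2)) + 2*(0)*conj(0) + 2*(-sqrt(2))*conj(-sqrt(2)) + 4*(0)*conj(0) + 4*(0)*conj(0)]
      = (1/16)[(4) + (4) + (4) + (0) + (4) + (0) + (0)] = 16/16 = 1
  <chi_7*chi_4, chi_6> = (1/16)[1*(2)*conj(2) + 1*(-2)*conj(2) + 2*(sqrt(2))*conj(0) + 2*(0)*conj(-2) + 2*(-sqrt(2))*conj(0) + 4*(0)*conj(0) + 4*(0)*conj(0)]
      = (1/16)[(4) + (-4) + (0) + (0) + (0) + (0) + (0)] = 0/16 = 0
  <chi_7*chi_4, chi_7> = (1/16)[1*(2)*conj(2) + 1*(-2)*conj(-2) + 2*(sqrt(2))*conj(-sqrt(2)) + 2*(0)*conj(0) + 2*(-sqrt(2))*conj(sqrt(2)) + 4*(0)*conj(0) + 4*(0)*conj(0)]
      = (1/16)[(4) + (4) + (-4) + (0) + (-4) + (0) + (0)] = 0/16 = 0
Hence the multiplicities are chi_5: 1. Dimension check: dim(chi_7)*dim(chi_4) = 2*1 = 2 and sum (mult * dim) = 1*2 = 2.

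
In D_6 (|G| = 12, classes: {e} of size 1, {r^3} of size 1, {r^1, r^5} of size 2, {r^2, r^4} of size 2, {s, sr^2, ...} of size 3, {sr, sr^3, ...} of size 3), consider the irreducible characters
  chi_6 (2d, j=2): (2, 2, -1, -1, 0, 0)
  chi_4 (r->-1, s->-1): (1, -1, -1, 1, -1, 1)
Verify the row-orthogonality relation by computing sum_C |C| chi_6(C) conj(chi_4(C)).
Sum = 0; so <chi_6, chi_4> = 0 (distinct irreducibles are orthogonal).

Proof sketch: Compute term by term over conjugacy classes (|C| * chi_6(C) * conj(chi_4(C))):
  1*(2)*conj(1) + 1*(2)*conj(-1) + 2*(-1)*conj(-1) + 2*(-1)*conj(1) + 3*(0)*conj(-1) + 3*(0)*conj(1)
  = (2) + (-2) + (2) + (-2) + (0) + (0)
  = 0.
Dividing by |G| = 12 gives 0/12 = 0, matching the row-orthogonality relation <chi_6, chi_4> = [chi_6 = chi_4].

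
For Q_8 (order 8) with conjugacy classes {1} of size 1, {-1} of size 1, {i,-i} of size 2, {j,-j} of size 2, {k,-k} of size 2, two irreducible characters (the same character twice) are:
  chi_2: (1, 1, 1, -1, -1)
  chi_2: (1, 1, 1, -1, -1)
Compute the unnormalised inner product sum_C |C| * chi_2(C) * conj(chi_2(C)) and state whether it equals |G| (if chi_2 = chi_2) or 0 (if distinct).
Sum = 8 = |G| = 8; so <chi_2, chi_2> = 1 (norm-1 confirms irreducibility).

Working: Compute term by term over conjugacy classes (|C| * chi_2(C) * conj(chi_2(C))):
  1*(1)*conj(1) + 1*(1)*conj(1) + 2*(1)*conj(1) + 2*(-1)*conj(-1) + 2*(-1)*conj(-1)
  = (1) + (1) + (2) + (2) + (2)
  = 8.
Dividing by |G| = 8 gives 8/8 = 1, matching the row-orthogonality relation <chi_2, chi_2> = [chi_2 = chi_2].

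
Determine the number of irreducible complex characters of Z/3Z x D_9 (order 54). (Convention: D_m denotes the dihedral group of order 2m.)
18

Derivation: The number of irreducible complex representations of a finite group equals its number of conjugacy classes. For a direct product, #classes(G x H) = #classes(G) * #classes(H). Z/3Z has 3 classes (abelian), D_9 has 6 classes, so 3 * 6 = 18, so Z/3Z x D_9 (order 54) has exactly 18 irreducible complex representations.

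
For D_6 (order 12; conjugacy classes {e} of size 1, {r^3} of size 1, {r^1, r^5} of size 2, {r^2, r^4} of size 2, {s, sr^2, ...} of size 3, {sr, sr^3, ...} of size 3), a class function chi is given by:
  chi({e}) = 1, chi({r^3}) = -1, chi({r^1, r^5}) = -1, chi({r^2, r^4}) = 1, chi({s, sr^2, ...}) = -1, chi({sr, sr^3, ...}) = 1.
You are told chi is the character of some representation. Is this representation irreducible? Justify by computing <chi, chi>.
Irreducible: <chi, chi> = 1.

Argument: <chi, chi> = (1/|G|) sum_C |C| * |chi(C)|^2 = (1/12)[1*|1|^2 + 1*|-1|^2 + 2*|-1|^2 + 2*|1|^2 + 3*|-1|^2 + 3*|1|^2]
  = (1/12)[(1) + (1) + (2) + (2) + (3) + (3)] = 12/12 = 1.
A character is irreducible iff <chi, chi> = 1, so this representation is irreducible.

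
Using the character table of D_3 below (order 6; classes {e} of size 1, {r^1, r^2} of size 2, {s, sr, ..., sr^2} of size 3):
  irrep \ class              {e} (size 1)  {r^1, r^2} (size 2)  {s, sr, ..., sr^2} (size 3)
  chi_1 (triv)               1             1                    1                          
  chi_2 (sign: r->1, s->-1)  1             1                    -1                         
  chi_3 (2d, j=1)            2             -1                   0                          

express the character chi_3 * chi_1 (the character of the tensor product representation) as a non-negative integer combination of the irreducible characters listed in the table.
chi_3 tensor chi_1 = chi_3 (all other irreducibles have multiplicity 0).

Justification: The character of a tensor product is the pointwise product (chi_3 * chi_1)(C) = chi_3(C) * chi_1(C):
  {e}: (2)*(1), {r^1, r^2}: (-1)*(1), {s, sr, ..., sr^2}: (0)*(1)
so (chi_3 * chi_1) takes values
  {e} -> 2, {r^1, r^2} -> -1, {s, sr, ..., sr^2} -> 0.
Now take the inner product of this character with each irreducible chi from the table, <chi_3*chi_1, chi> = (1/6) sum_C |C| (chi_3*chi_1)(C) conj(chi(C)):
  <chi_3*chi_1, chi_1> = (1/6)[1*(2)*conj(1) + 2*(-1)*conj(1) + 3*(0)*conj(1)]
      = (1/6)[(2) + (-2) + (0)] = 0/6 = 0
  <chi_3*chi_1, chi_2> = (1/6)[1*(2)*conj(1) + 2*(-1)*conj(1) + 3*(0)*conj(-1)]
      = (1/6)[(2) + (-2) + (0)] = 0/6 = 0
  <chi_3*chi_1, chi_3> = (1/6)[1*(2)*conj(2) + 2*(-1)*conj(-1) + 3*(0)*conj(0)]
      = (1/6)[(4) + (2) + (0)] = 6/6 = 1
Hence the multiplicities are chi_3: 1. Dimension check: dim(chi_3)*dim(chi_1) = 2*1 = 2 and sum (mult * dim) = 1*2 = 2.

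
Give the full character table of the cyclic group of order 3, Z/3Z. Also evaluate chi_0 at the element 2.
Character table of Z/3Z (irreps indexed chi_0,...,chi_2 with chi_k(m) = zeta_3^(k*m), zeta_3 = exp(2*pi*i/3)):
  irrep \ class  {0} (size 1)  {1} (size 1)    {2} (size 1)  
  chi_0          1             1               1             
  chi_1          1             exp(2*I*pi/3)   exp(-2*I*pi/3)
  chi_2          1             exp(-2*I*pi/3)  exp(2*I*pi/3) 

Spot check: chi_0(2) = zeta_3^(0*2) = zeta_3^0 = 1.

Derivation: Z/3Z is abelian, so all 3 irreducible complex representations are 1-dimensional. They are given by chi_k(m) = zeta_3^(k*m) for k = 0,...,2. Row orthogonality: sum_m chi_k(m) conj(chi_l(m)) = 3 * [k = l].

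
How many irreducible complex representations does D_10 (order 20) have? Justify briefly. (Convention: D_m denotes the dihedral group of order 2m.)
8

Derivation: The number of irreducible complex representations of a finite group equals its number of conjugacy classes. D_10 has 8 conjugacy classes (n/2 + 3 for n even), so D_10 (order 20) has exactly 8 irreducible complex representations.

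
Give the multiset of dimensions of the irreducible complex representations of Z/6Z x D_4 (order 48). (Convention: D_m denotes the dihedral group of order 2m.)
Dimensions: 1, 1, 1, 1, 1, 1, 1, 1, 1, 1, 1, 1, 1, 1, 1, 1, 1, 1, 1, 1, 1, 1, 1, 1, 2, 2, 2, 2, 2, 2

There are 30 irreducibles (= number of conjugacy classes). Their dimensions d_i satisfy sum d_i^2 = |G| = 48: 1 + 1 + 1 + 1 + 1 + 1 + 1 + 1 + 1 + 1 + 1 + 1 + 1 + 1 + 1 + 1 + 1 + 1 + 1 + 1 + 1 + 1 + 1 + 1 + 4 + 4 + 4 + 4 + 4 + 4 = 48. (For the product with Z/6Z: each of the 6 1-dim characters of Z/6Z tensors with each irrep of D_4, giving 6 copies of each D_4-dimension.)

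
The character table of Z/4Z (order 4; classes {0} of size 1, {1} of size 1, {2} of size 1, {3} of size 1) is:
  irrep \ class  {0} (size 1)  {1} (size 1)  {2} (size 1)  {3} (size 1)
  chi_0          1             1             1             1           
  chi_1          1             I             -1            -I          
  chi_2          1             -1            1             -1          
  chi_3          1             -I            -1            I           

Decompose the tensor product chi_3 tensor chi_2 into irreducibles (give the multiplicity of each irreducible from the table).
chi_3 tensor chi_2 = chi_1 (all other irreducibles have multiplicity 0).

Why: The character of a tensor product is the pointwise product (chi_3 * chi_2)(C) = chi_3(C) * chi_2(C):
  {0}: (1)*(1), {1}: (-I)*(-1), {2}: (-1)*(1), {3}: (I)*(-1)
so (chi_3 * chi_2) takes values
  {0} -> 1, {1} -> I, {2} -> -1, {3} -> -I.
Now take the inner product of this character with each irreducible chi from the table, <chi_3*chi_2, chi> = (1/4) sum_C |C| (chi_3*chi_2)(C) conj(chi(C)):
  <chi_3*chi_2, chi_0> = (1/4)[1*(1)*conj(1) + 1*(I)*conj(1) + 1*(-1)*conj(1) + 1*(-I)*conj(1)]
      = (1/4)[(1) + (I) + (-1) + (-I)] = 0/4 = 0
  <chi_3*chi_2, chi_1> = (1/4)[1*(1)*conj(1) + 1*(I)*conj(I) + 1*(-1)*conj(-1) + 1*(-I)*conj(-I)]
      = (1/4)[(1) + (1) + (1) + (1)] = 4/4 = 1
  <chi_3*chi_2, chi_2> = (1/4)[1*(1)*conj(1) + 1*(I)*conj(-1) + 1*(-1)*conj(1) + 1*(-I)*conj(-1)]
      = (1/4)[(1) + (-I) + (-1) + (I)] = 0/4 = 0
  <chi_3*chi_2, chi_3> = (1/4)[1*(1)*conj(1) + 1*(I)*conj(-I) + 1*(-1)*conj(-1) + 1*(-I)*conj(I)]
      = (1/4)[(1) + (-1) + (1) + (-1)] = 0/4 = 0
(Exp terms are combined using exp(i*s)*conj(exp(i*t)) = exp(i*(s-t)), and sums of them are collapsed using the identity that for every m > 1 the m distinct m-th roots of unity sum to 0, e.g. 1 + exp(2*I*pi/3) + exp(-2*I*pi/3) = 0.)
Hence the multiplicities are chi_1: 1. Dimension check: dim(chi_3)*dim(chi_2) = 1*1 = 1 and sum (mult * dim) = 1*1 = 1.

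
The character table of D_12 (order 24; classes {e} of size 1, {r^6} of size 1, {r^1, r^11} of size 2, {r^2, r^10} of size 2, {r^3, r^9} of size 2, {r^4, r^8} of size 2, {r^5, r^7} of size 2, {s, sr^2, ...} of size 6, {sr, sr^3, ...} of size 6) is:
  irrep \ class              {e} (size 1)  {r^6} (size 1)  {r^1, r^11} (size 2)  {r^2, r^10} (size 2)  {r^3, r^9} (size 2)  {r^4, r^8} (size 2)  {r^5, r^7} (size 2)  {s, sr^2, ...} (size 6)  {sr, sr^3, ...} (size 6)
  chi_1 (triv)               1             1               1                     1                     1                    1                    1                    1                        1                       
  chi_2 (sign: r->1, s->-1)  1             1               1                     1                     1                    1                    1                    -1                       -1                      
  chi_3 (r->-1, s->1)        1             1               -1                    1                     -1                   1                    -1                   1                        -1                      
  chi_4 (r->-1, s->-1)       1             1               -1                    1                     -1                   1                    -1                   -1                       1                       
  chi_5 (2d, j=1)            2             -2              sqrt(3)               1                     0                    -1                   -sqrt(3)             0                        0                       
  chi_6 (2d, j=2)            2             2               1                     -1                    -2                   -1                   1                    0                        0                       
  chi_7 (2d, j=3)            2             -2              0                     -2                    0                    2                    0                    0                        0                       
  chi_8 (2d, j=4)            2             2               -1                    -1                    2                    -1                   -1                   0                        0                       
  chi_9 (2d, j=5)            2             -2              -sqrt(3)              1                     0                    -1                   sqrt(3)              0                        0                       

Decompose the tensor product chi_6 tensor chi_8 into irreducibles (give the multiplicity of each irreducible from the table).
chi_6 tensor chi_8 = chi_3 + chi_4 + chi_6 (all other irreducibles have multiplicity 0).

Working: The character of a tensor product is the pointwise product (chi_6 * chi_8)(C) = chi_6(C) * chi_8(C):
  {e}: (2)*(2), {r^6}: (2)*(2), {r^1, r^11}: (1)*(-1), {r^2, r^10}: (-1)*(-1), {r^3, r^9}: (-2)*(2), {r^4, r^8}: (-1)*(-1), {r^5, r^7}: (1)*(-1), {s, sr^2, ...}: (0)*(0), {sr, sr^3, ...}: (0)*(0)
so (chi_6 * chi_8) takes values
  {e} -> 4, {r^6} -> 4, {r^1, r^11} -> -1, {r^2, r^10} -> 1, {r^3, r^9} -> -4, {r^4, r^8} -> 1, {r^5, r^7} -> -1, {s, sr^2, ...} -> 0, {sr, sr^3, ...} -> 0.
Now take the inner product of this character with each irreducible chi from the table, <chi_6*chi_8, chi> = (1/24) sum_C |C| (chi_6*chi_8)(C) conj(chi(C)):
  <chi_6*chi_8, chi_1> = (1/24)[1*(4)*conj(1) + 1*(4)*conj(1) + 2*(-1)*conj(1) + 2*(1)*conj(1) + 2*(-4)*conj(1) + 2*(1)*conj(1) + 2*(-1)*conj(1) + 6*(0)*conj(1) + 6*(0)*conj(1)]
      = (1/24)[(4) + (4) + (-2) + (2) + (-8) + (2) + (-2) + (0) + (0)] = 0/24 = 0
  <chi_6*chi_8, chi_2> = (1/24)[1*(4)*conj(1) + 1*(4)*conj(1) + 2*(-1)*conj(1) + 2*(1)*conj(1) + 2*(-4)*conj(1) + 2*(1)*conj(1) + 2*(-1)*conj(1) + 6*(0)*conj(-1) + 6*(0)*conj(-1)]
      = (1/24)[(4) + (4) + (-2) + (2) + (-8) + (2) + (-2) + (0) + (0)] = 0/24 = 0
  <chi_6*chi_8, chi_3> = (1/24)[1*(4)*conj(1) + 1*(4)*conj(1) + 2*(-1)*conj(-1) + 2*(1)*conj(1) + 2*(-4)*conj(-1) + 2*(1)*conj(1) + 2*(-1)*conj(-1) + 6*(0)*conj(1) + 6*(0)*conj(-1)]
      = (1/24)[(4) + (4) + (2) + (2) + (8) + (2) + (2) + (0) + (0)] = 24/24 = 1
  <chi_6*chi_8, chi_4> = (1/24)[1*(4)*conj(1) + 1*(4)*conj(1) + 2*(-1)*conj(-1) + 2*(1)*conj(1) + 2*(-4)*conj(-1) + 2*(1)*conj(1) + 2*(-1)*conj(-1) + 6*(0)*conj(-1) + 6*(0)*conj(1)]
      = (1/24)[(4) + (4) + (2) + (2) + (8) + (2) + (2) + (0) + (0)] = 24/24 = 1
  <chi_6*chi_8, chi_5> = (1/24)[1*(4)*conj(2) + 1*(4)*conj(-2) + 2*(-1)*conj(sqrt(3)) + 2*(1)*conj(1) + 2*(-4)*conj(0) + 2*(1)*conj(-1) + 2*(-1)*conj(-sqrt(3)) + 6*(0)*conj(0) + 6*(0)*conj(0)]
      = (1/24)[(8) + (-8) + (-2*sqrt(3)) + (2) + (0) + (-2) + (2*sqrt(3)) + (0) + (0)] = 0/24 = 0
  <chi_6*chi_8, chi_6> = (1/24)[1*(4)*conj(2) + 1*(4)*conj(2) + 2*(-1)*conj(1) + 2*(1)*conj(-1) + 2*(-4)*conj(-2) + 2*(1)*conj(-1) + 2*(-1)*conj(1) + 6*(0)*conj(0) + 6*(0)*conj(0)]
      = (1/24)[(8) + (8) + (-2) + (-2) + (16) + (-2) + (-2) + (0) + (0)] = 24/24 = 1
  <chi_6*chi_8, chi_7> = (1/24)[1*(4)*conj(2) + 1*(4)*conj(-2) + 2*(-1)*conj(0) + 2*(1)*conj(-2) + 2*(-4)*conj(0) + 2*(1)*conj(2) + 2*(-1)*conj(0) + 6*(0)*conj(0) + 6*(0)*conj(0)]
      = (1/24)[(8) + (-8) + (0) + (-4) + (0) + (4) + (0) + (0) + (0)] = 0/24 = 0
  <chi_6*chi_8, chi_8> = (1/24)[1*(4)*conj(2) + 1*(4)*conj(2) + 2*(-1)*conj(-1) + 2*(1)*conj(-1) + 2*(-4)*conj(2) + 2*(1)*conj(-1) + 2*(-1)*conj(-1) + 6*(0)*conj(0) + 6*(0)*conj(0)]
      = (1/24)[(8) + (8) + (2) + (-2) + (-16) + (-2) + (2) + (0) + (0)] = 0/24 = 0
  <chi_6*chi_8, chi_9> = (1/24)[1*(4)*conj(2) + 1*(4)*conj(-2) + 2*(-1)*conj(-sqrt(3)) + 2*(1)*conj(1) + 2*(-4)*conj(0) + 2*(1)*conj(-1) + 2*(-1)*conj(sqrt(3)) + 6*(0)*conj(0) + 6*(0)*conj(0)]
      = (1/24)[(8) + (-8) + (2*sqrt(3)) + (2) + (0) + (-2) + (-2*sqrt(3)) + (0) + (0)] = 0/24 = 0
Hence the multiplicities are chi_3: 1, chi_4: 1, chi_6: 1. Dimension check: dim(chi_6)*dim(chi_8) = 2*2 = 4 and sum (mult * dim) = 1*1 + 1*1 + 1*2 = 4.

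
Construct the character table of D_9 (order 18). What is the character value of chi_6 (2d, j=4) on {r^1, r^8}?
Conjugacy classes: {e} of size 1, {r^1, r^8} of size 2, {r^2, r^7} of size 2, {r^3, r^6} of size 2, {r^4, r^5} of size 2, {s, sr, ..., sr^8} of size 9.
Character table:
  irrep \ class              {e} (size 1)  {r^1, r^8} (size 2)  {r^2, r^7} (size 2)  {r^3, r^6} (size 2)  {r^4, r^5} (size 2)  {s, sr, ..., sr^8} (size 9)
  chi_1 (triv)               1             1                    1                    1                    1                    1                          
  chi_2 (sign: r->1, s->-1)  1             1                    1                    1                    1                    -1                         
  chi_3 (2d, j=1)            2             2*cos(2*pi/9)        2*cos(4*pi/9)        -1                   -2*cos(pi/9)         0                          
  chi_4 (2d, j=2)            2             2*cos(4*pi/9)        -2*cos(pi/9)         -1                   2*cos(2*pi/9)        0                          
  chi_5 (2d, j=3)            2             -1                   -1                   2                    -1                   0                          
  chi_6 (2d, j=4)            2             -2*cos(pi/9)         2*cos(2*pi/9)        -1                   2*cos(4*pi/9)        0                          

Spot check: chi_6 (2d, j=4) on {r^1, r^8} = -2*cos(pi/9).

Derivation: D_9 has order 2*9 = 18 with 6 conjugacy classes, hence 6 irreducibles. Sum of squared dims 1 + 1 + 4 + 4 + 4 + 4 = 18 = |G|. Linear characters come from the abelianisation; the 2-dimensional irreps have character r^k -> 2*cos(2*pi*j*k/9), reflections -> 0.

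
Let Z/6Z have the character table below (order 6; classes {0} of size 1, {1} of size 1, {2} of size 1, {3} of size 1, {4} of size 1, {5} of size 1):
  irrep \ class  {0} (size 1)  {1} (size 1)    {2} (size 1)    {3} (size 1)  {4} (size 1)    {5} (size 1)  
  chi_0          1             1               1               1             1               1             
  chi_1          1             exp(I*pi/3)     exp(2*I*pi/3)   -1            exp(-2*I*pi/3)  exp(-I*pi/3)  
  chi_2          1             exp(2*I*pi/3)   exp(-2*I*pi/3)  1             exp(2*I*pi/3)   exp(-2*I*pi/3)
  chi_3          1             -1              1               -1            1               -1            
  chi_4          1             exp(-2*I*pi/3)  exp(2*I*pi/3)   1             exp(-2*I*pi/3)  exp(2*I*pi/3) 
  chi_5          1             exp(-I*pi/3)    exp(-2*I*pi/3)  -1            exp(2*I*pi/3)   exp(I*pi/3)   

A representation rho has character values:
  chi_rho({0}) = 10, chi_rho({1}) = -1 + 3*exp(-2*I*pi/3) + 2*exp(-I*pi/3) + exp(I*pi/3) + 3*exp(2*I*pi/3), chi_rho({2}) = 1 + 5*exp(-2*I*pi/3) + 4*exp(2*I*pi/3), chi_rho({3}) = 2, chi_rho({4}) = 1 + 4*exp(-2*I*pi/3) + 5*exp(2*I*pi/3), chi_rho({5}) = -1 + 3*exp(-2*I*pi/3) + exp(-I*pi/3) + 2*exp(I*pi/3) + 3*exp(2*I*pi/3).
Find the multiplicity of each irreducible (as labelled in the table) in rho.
Multiplicities: chi_0: 0, chi_1: 1, chi_2: 3, chi_3: 1, chi_4: 3, chi_5: 2.

Details: Use <chi_rho, chi> = (1/|G|) sum_C |C| * chi_rho(C) * conj(chi(C)) with |G| = 6 for each irreducible chi in the table:
  <chi_rho, chi_0> = (1/6)[1*(10)*conj(1) + 1*(-1 + 3*exp(-2*I*pi/3) + 2*exp(-I*pi/3) + exp(I*pi/3) + 3*exp(2*I*pi/3))*conj(1) + 1*(1 + 5*exp(-2*I*pi/3) + 4*exp(2*I*pi/3))*conj(1) + 1*(2)*conj(1) + 1*(1 + 4*exp(-2*I*pi/3) + 5*exp(2*I*pi/3))*conj(1) + 1*(-1 + 3*exp(-2*I*pi/3) + exp(-I*pi/3) + 2*exp(I*pi/3) + 3*exp(2*I*pi/3))*conj(1)]
      = (1/6)[(10) + (-1 + 3*exp(-2*I*pi/3) + 2*exp(-I*pi/3) + exp(I*pi/3) + 3*exp(2*I*pi/3)) + (1 + 5*exp(-2*I*pi/3) + 4*exp(2*I*pi/3)) + (2) + (1 + 4*exp(-2*I*pi/3) + 5*exp(2*I*pi/3)) + (-1 + 3*exp(-2*I*pi/3) + exp(-I*pi/3) + 2*exp(I*pi/3) + 3*exp(2*I*pi/3))] = 0/6 = 0
  <chi_rho, chi_1> = (1/6)[1*(10)*conj(1) + 1*(-1 + 3*exp(-2*I*pi/3) + 2*exp(-I*pi/3) + exp(I*pi/3) + 3*exp(2*I*pi/3))*conj(exp(I*pi/3)) + 1*(1 + 5*exp(-2*I*pi/3) + 4*exp(2*I*pi/3))*conj(exp(2*I*pi/3)) + 1*(2)*conj(-1) + 1*(1 + 4*exp(-2*I*pi/3) + 5*exp(2*I*pi/3))*conj(exp(-2*I*pi/3)) + 1*(-1 + 3*exp(-2*I*pi/3) + exp(-I*pi/3) + 2*exp(I*pi/3) + 3*exp(2*I*pi/3))*conj(exp(-I*pi/3))]
      = (1/6)[(10) + (-2 + 2*exp(-2*I*pi/3) - exp(-I*pi/3) + 3*exp(I*pi/3)) + (4 + exp(-2*I*pi/3) + 5*exp(2*I*pi/3)) + (-2) + (4 + 5*exp(-2*I*pi/3) + exp(2*I*pi/3)) + (-2 + 3*exp(-I*pi/3) - exp(I*pi/3) + 2*exp(2*I*pi/3))] = 6/6 = 1
  <chi_rho, chi_2> = (1/6)[1*(10)*conj(1) + 1*(-1 + 3*exp(-2*I*pi/3) + 2*exp(-I*pi/3) + exp(I*pi/3) + 3*exp(2*I*pi/3))*conj(exp(2*I*pi/3)) + 1*(1 + 5*exp(-2*I*pi/3) + 4*exp(2*I*pi/3))*conj(exp(-2*I*pi/3)) + 1*(2)*conj(1) + 1*(1 + 4*exp(-2*I*pi/3) + 5*exp(2*I*pi/3))*conj(exp(2*I*pi/3)) + 1*(-1 + 3*exp(-2*I*pi/3) + exp(-I*pi/3) + 2*exp(I*pi/3) + 3*exp(2*I*pi/3))*conj(exp(-2*I*pi/3))]
      = (1/6)[(10) + (1 + exp(-I*pi/3) - exp(-2*I*pi/3) + 3*exp(2*I*pi/3)) + (5 + 4*exp(-2*I*pi/3) + exp(2*I*pi/3)) + (2) + (5 + exp(-2*I*pi/3) + 4*exp(2*I*pi/3)) + (1 + 3*exp(-2*I*pi/3) - exp(2*I*pi/3) + exp(I*pi/3))] = 18/6 = 3
  <chi_rho, chi_3> = (1/6)[1*(10)*conj(1) + 1*(-1 + 3*exp(-2*I*pi/3) + 2*exp(-I*pi/3) + exp(I*pi/3) + 3*exp(2*I*pi/3))*conj(-1) + 1*(1 + 5*exp(-2*I*pi/3) + 4*exp(2*I*pi/3))*conj(1) + 1*(2)*conj(-1) + 1*(1 + 4*exp(-2*I*pi/3) + 5*exp(2*I*pi/3))*conj(1) + 1*(-1 + 3*exp(-2*I*pi/3) + exp(-I*pi/3) + 2*exp(I*pi/3) + 3*exp(2*I*pi/3))*conj(-1)]
      = (1/6)[(10) + (1 - 3*exp(2*I*pi/3) - exp(I*pi/3) - 2*exp(-I*pi/3) - 3*exp(-2*I*pi/3)) + (1 + 5*exp(-2*I*pi/3) + 4*exp(2*I*pi/3)) + (-2) + (1 + 4*exp(-2*I*pi/3) + 5*exp(2*I*pi/3)) + (1 - 3*exp(2*I*pi/3) - 2*exp(I*pi/3) - exp(-I*pi/3) - 3*exp(-2*I*pi/3))] = 6/6 = 1
  <chi_rho, chi_4> = (1/6)[1*(10)*conj(1) + 1*(-1 + 3*exp(-2*I*pi/3) + 2*exp(-I*pi/3) + exp(I*pi/3) + 3*exp(2*I*pi/3))*conj(exp(-2*I*pi/3)) + 1*(1 + 5*exp(-2*I*pi/3) + 4*exp(2*I*pi/3))*conj(exp(2*I*pi/3)) + 1*(2)*conj(1) + 1*(1 + 4*exp(-2*I*pi/3) + 5*exp(2*I*pi/3))*conj(exp(-2*I*pi/3)) + 1*(-1 + 3*exp(-2*I*pi/3) + exp(-I*pi/3) + 2*exp(I*pi/3) + 3*exp(2*I*pi/3))*conj(exp(2*I*pi/3))]
      = (1/6)[(10) + (2 + 3*exp(-2*I*pi/3) - exp(2*I*pi/3) + 2*exp(I*pi/3)) + (4 + exp(-2*I*pi/3) + 5*exp(2*I*pi/3)) + (2) + (4 + 5*exp(-2*I*pi/3) + exp(2*I*pi/3)) + (2 + 2*exp(-I*pi/3) - exp(-2*I*pi/3) + 3*exp(2*I*pi/3))] = 18/6 = 3
  <chi_rho, chi_5> = (1/6)[1*(10)*conj(1) + 1*(-1 + 3*exp(-2*I*pi/3) + 2*exp(-I*pi/3) + exp(I*pi/3) + 3*exp(2*I*pi/3))*conj(exp(-I*pi/3)) + 1*(1 + 5*exp(-2*I*pi/3) + 4*exp(2*I*pi/3))*conj(exp(-2*I*pi/3)) + 1*(2)*conj(-1) + 1*(1 + 4*exp(-2*I*pi/3) + 5*exp(2*I*pi/3))*conj(exp(2*I*pi/3)) + 1*(-1 + 3*exp(-2*I*pi/3) + exp(-I*pi/3) + 2*exp(I*pi/3) + 3*exp(2*I*pi/3))*conj(exp(I*pi/3))]
      = (1/6)[(10) + (-1 + 3*exp(-I*pi/3) - exp(I*pi/3) + exp(2*I*pi/3)) + (5 + 4*exp(-2*I*pi/3) + exp(2*I*pi/3)) + (-2) + (5 + exp(-2*I*pi/3) + 4*exp(2*I*pi/3)) + (-1 + exp(-2*I*pi/3) - exp(-I*pi/3) + 3*exp(I*pi/3))] = 12/6 = 2
(Exp terms are combined using exp(i*s)*conj(exp(i*t)) = exp(i*(s-t)), and sums of them are collapsed using the identity that for every m > 1 the m distinct m-th roots of unity sum to 0, e.g. 1 + exp(2*I*pi/3) + exp(-2*I*pi/3) = 0.)
Dimension check: dim(rho) = sum (mult * dim) = 0*1 + 1*1 + 3*1 + 1*1 + 3*1 + 2*1 = 10 = chi_rho(e) = 10.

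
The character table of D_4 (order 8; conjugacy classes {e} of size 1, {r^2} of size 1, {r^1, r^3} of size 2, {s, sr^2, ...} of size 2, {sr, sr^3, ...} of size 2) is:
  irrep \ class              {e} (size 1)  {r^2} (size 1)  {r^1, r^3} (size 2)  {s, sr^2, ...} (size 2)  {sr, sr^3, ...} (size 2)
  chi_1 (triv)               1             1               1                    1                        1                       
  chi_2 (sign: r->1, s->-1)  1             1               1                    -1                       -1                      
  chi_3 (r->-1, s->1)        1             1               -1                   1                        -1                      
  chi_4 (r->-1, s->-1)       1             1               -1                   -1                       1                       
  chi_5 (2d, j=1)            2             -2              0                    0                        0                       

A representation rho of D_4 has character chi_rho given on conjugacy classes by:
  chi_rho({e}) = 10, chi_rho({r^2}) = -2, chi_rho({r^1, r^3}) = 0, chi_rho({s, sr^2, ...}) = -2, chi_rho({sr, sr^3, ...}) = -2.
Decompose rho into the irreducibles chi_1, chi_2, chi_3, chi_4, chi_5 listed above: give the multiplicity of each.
Multiplicities: chi_1: 0, chi_2: 2, chi_3: 1, chi_4: 1, chi_5: 3.

Why: Use <chi_rho, chi> = (1/|G|) sum_C |C| * chi_rho(C) * conj(chi(C)) with |G| = 8 for each irreducible chi in the table:
  <chi_rho, chi_1> = (1/8)[1*(10)*conj(1) + 1*(-2)*conj(1) + 2*(0)*conj(1) + 2*(-2)*conj(1) + 2*(-2)*conj(1)]
      = (1/8)[(10) + (-2) + (0) + (-4) + (-4)] = 0/8 = 0
  <chi_rho, chi_2> = (1/8)[1*(10)*conj(1) + 1*(-2)*conj(1) + 2*(0)*conj(1) + 2*(-2)*conj(-1) + 2*(-2)*conj(-1)]
      = (1/8)[(10) + (-2) + (0) + (4) + (4)] = 16/8 = 2
  <chi_rho, chi_3> = (1/8)[1*(10)*conj(1) + 1*(-2)*conj(1) + 2*(0)*conj(-1) + 2*(-2)*conj(1) + 2*(-2)*conj(-1)]
      = (1/8)[(10) + (-2) + (0) + (-4) + (4)] = 8/8 = 1
  <chi_rho, chi_4> = (1/8)[1*(10)*conj(1) + 1*(-2)*conj(1) + 2*(0)*conj(-1) + 2*(-2)*conj(-1) + 2*(-2)*conj(1)]
      = (1/8)[(10) + (-2) + (0) + (4) + (-4)] = 8/8 = 1
  <chi_rho, chi_5> = (1/8)[1*(10)*conj(2) + 1*(-2)*conj(-2) + 2*(0)*conj(0) + 2*(-2)*conj(0) + 2*(-2)*conj(0)]
      = (1/8)[(20) + (4) + (0) + (0) + (0)] = 24/8 = 3
Dimension check: dim(rho) = sum (mult * dim) = 0*1 + 2*1 + 1*1 + 1*1 + 3*2 = 10 = chi_rho(e) = 10.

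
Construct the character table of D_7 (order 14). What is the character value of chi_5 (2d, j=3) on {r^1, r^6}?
Conjugacy classes: {e} of size 1, {r^1, r^6} of size 2, {r^2, r^5} of size 2, {r^3, r^4} of size 2, {s, sr, ..., sr^6} of size 7.
Character table:
  irrep \ class              {e} (size 1)  {r^1, r^6} (size 2)  {r^2, r^5} (size 2)  {r^3, r^4} (size 2)  {s, sr, ..., sr^6} (size 7)
  chi_1 (triv)               1             1                    1                    1                    1                          
  chi_2 (sign: r->1, s->-1)  1             1                    1                    1                    -1                         
  chi_3 (2d, j=1)            2             2*cos(2*pi/7)        -2*cos(3*pi/7)       -2*cos(pi/7)         0                          
  chi_4 (2d, j=2)            2             -2*cos(3*pi/7)       -2*cos(pi/7)         2*cos(2*pi/7)        0                          
  chi_5 (2d, j=3)            2             -2*cos(pi/7)         2*cos(2*pi/7)        -2*cos(3*pi/7)       0                          

Spot check: chi_5 (2d, j=3) on {r^1, r^6} = -2*cos(pi/7).

Why: D_7 has order 2*7 = 14 with 5 conjugacy classes, hence 5 irreducibles. Sum of squared dims 1 + 1 + 4 + 4 + 4 = 14 = |G|. Linear characters come from the abelianisation; the 2-dimensional irreps have character r^k -> 2*cos(2*pi*j*k/7), reflections -> 0.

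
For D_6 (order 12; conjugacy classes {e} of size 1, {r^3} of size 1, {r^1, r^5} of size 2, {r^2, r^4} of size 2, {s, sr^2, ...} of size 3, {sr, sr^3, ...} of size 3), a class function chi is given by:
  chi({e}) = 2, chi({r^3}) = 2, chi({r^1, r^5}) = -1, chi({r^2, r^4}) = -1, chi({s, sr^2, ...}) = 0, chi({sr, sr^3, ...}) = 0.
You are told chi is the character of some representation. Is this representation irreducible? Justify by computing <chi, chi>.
Irreducible: <chi, chi> = 1.

Proof sketch: <chi, chi> = (1/|G|) sum_C |C| * |chi(C)|^2 = (1/12)[1*|2|^2 + 1*|2|^2 + 2*|-1|^2 + 2*|-1|^2 + 3*|0|^2 + 3*|0|^2]
  = (1/12)[(4) + (4) + (2) + (2) + (0) + (0)] = 12/12 = 1.
A character is irreducible iff <chi, chi> = 1, so this representation is irreducible.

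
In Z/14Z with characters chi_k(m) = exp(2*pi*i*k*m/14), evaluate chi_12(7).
chi_12(7) = zeta_14^84 = 1

chi_12(7) = zeta_14^(12*7) = zeta_14^84. Since zeta_14^14 = 1, this equals zeta_14^0 = exp(2*pi*i*0/14) = 1.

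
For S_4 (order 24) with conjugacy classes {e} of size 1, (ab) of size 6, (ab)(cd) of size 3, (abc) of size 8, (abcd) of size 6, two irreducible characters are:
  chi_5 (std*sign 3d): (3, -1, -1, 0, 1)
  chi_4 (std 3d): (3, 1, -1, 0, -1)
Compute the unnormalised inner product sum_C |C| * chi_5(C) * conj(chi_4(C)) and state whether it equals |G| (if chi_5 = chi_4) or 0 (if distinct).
Sum = 0; so <chi_5, chi_4> = 0 (distinct irreducibles are orthogonal).

Why: Compute term by term over conjugacy classes (|C| * chi_5(C) * conj(chi_4(C))):
  1*(3)*conj(3) + 6*(-1)*conj(1) + 3*(-1)*conj(-1) + 8*(0)*conj(0) + 6*(1)*conj(-1)
  = (9) + (-6) + (3) + (0) + (-6)
  = 0.
Dividing by |G| = 24 gives 0/24 = 0, matching the row-orthogonality relation <chi_5, chi_4> = [chi_5 = chi_4].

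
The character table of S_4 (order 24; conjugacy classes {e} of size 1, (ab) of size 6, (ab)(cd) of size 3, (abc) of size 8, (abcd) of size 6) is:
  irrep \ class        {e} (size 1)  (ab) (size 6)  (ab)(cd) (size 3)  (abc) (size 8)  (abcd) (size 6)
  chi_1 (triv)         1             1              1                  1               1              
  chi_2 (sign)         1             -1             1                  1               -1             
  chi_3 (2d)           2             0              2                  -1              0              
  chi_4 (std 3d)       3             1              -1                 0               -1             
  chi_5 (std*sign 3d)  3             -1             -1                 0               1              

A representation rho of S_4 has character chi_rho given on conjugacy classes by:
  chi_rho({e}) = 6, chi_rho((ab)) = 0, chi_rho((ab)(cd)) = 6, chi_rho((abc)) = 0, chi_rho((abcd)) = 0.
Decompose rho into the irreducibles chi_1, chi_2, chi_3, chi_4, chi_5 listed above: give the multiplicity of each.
Multiplicities: chi_1: 1, chi_2: 1, chi_3: 2, chi_4: 0, chi_5: 0.

Argument: Use <chi_rho, chi> = (1/|G|) sum_C |C| * chi_rho(C) * conj(chi(C)) with |G| = 24 for each irreducible chi in the table:
  <chi_rho, chi_1> = (1/24)[1*(6)*conj(1) + 6*(0)*conj(1) + 3*(6)*conj(1) + 8*(0)*conj(1) + 6*(0)*conj(1)]
      = (1/24)[(6) + (0) + (18) + (0) + (0)] = 24/24 = 1
  <chi_rho, chi_2> = (1/24)[1*(6)*conj(1) + 6*(0)*conj(-1) + 3*(6)*conj(1) + 8*(0)*conj(1) + 6*(0)*conj(-1)]
      = (1/24)[(6) + (0) + (18) + (0) + (0)] = 24/24 = 1
  <chi_rho, chi_3> = (1/24)[1*(6)*conj(2) + 6*(0)*conj(0) + 3*(6)*conj(2) + 8*(0)*conj(-1) + 6*(0)*conj(0)]
      = (1/24)[(12) + (0) + (36) + (0) + (0)] = 48/24 = 2
  <chi_rho, chi_4> = (1/24)[1*(6)*conj(3) + 6*(0)*conj(1) + 3*(6)*conj(-1) + 8*(0)*conj(0) + 6*(0)*conj(-1)]
      = (1/24)[(18) + (0) + (-18) + (0) + (0)] = 0/24 = 0
  <chi_rho, chi_5> = (1/24)[1*(6)*conj(3) + 6*(0)*conj(-1) + 3*(6)*conj(-1) + 8*(0)*conj(0) + 6*(0)*conj(1)]
      = (1/24)[(18) + (0) + (-18) + (0) + (0)] = 0/24 = 0
Dimension check: dim(rho) = sum (mult * dim) = 1*1 + 1*1 + 2*2 + 0*3 + 0*3 = 6 = chi_rho(e) = 6.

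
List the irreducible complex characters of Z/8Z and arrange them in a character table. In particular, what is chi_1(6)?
Character table of Z/8Z (irreps indexed chi_0,...,chi_7 with chi_k(m) = zeta_8^(k*m), zeta_8 = exp(2*pi*i/8)):
  irrep \ class  {0} (size 1)  {1} (size 1)    {2} (size 1)  {3} (size 1)    {4} (size 1)  {5} (size 1)    {6} (size 1)  {7} (size 1)  
  chi_0          1             1               1             1               1             1               1             1             
  chi_1          1             exp(I*pi/4)     I             exp(3*I*pi/4)   -1            exp(-3*I*pi/4)  -I            exp(-I*pi/4)  
  chi_2          1             I               -1            -I              1             I               -1            -I            
  chi_3          1             exp(3*I*pi/4)   -I            exp(I*pi/4)     -1            exp(-I*pi/4)    I             exp(-3*I*pi/4)
  chi_4          1             -1              1             -1              1             -1              1             -1            
  chi_5          1             exp(-3*I*pi/4)  I             exp(-I*pi/4)    -1            exp(I*pi/4)     -I            exp(3*I*pi/4) 
  chi_6          1             -I              -1            I               1             -I              -1            I             
  chi_7          1             exp(-I*pi/4)    -I            exp(-3*I*pi/4)  -1            exp(3*I*pi/4)   I             exp(I*pi/4)   

Spot check: chi_1(6) = zeta_8^(1*6) = zeta_8^6 = -I.

Working: Z/8Z is abelian, so all 8 irreducible complex representations are 1-dimensional. They are given by chi_k(m) = zeta_8^(k*m) for k = 0,...,7. Row orthogonality: sum_m chi_k(m) conj(chi_l(m)) = 8 * [k = l].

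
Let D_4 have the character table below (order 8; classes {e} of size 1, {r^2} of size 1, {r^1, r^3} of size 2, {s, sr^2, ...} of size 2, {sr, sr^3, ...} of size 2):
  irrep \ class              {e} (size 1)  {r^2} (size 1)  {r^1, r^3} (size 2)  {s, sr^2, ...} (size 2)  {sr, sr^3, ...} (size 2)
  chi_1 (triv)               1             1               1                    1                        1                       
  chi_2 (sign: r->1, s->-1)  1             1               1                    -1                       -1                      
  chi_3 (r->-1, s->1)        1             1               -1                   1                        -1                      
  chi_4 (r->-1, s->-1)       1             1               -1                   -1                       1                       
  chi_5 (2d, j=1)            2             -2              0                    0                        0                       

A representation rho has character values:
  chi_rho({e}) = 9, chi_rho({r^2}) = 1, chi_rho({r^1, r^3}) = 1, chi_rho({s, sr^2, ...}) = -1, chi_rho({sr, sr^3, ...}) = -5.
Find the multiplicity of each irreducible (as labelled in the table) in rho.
Multiplicities: chi_1: 0, chi_2: 3, chi_3: 2, chi_4: 0, chi_5: 2.

Details: Use <chi_rho, chi> = (1/|G|) sum_C |C| * chi_rho(C) * conj(chi(C)) with |G| = 8 for each irreducible chi in the table:
  <chi_rho, chi_1> = (1/8)[1*(9)*conj(1) + 1*(1)*conj(1) + 2*(1)*conj(1) + 2*(-1)*conj(1) + 2*(-5)*conj(1)]
      = (1/8)[(9) + (1) + (2) + (-2) + (-10)] = 0/8 = 0
  <chi_rho, chi_2> = (1/8)[1*(9)*conj(1) + 1*(1)*conj(1) + 2*(1)*conj(1) + 2*(-1)*conj(-1) + 2*(-5)*conj(-1)]
      = (1/8)[(9) + (1) + (2) + (2) + (10)] = 24/8 = 3
  <chi_rho, chi_3> = (1/8)[1*(9)*conj(1) + 1*(1)*conj(1) + 2*(1)*conj(-1) + 2*(-1)*conj(1) + 2*(-5)*conj(-1)]
      = (1/8)[(9) + (1) + (-2) + (-2) + (10)] = 16/8 = 2
  <chi_rho, chi_4> = (1/8)[1*(9)*conj(1) + 1*(1)*conj(1) + 2*(1)*conj(-1) + 2*(-1)*conj(-1) + 2*(-5)*conj(1)]
      = (1/8)[(9) + (1) + (-2) + (2) + (-10)] = 0/8 = 0
  <chi_rho, chi_5> = (1/8)[1*(9)*conj(2) + 1*(1)*conj(-2) + 2*(1)*conj(0) + 2*(-1)*conj(0) + 2*(-5)*conj(0)]
      = (1/8)[(18) + (-2) + (0) + (0) + (0)] = 16/8 = 2
Dimension check: dim(rho) = sum (mult * dim) = 0*1 + 3*1 + 2*1 + 0*1 + 2*2 = 9 = chi_rho(e) = 9.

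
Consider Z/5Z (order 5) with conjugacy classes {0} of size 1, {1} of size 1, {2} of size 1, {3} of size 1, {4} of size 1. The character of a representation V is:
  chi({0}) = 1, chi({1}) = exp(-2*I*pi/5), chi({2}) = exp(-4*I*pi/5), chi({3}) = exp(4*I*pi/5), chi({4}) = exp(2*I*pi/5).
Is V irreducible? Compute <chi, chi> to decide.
Irreducible: <chi, chi> = 1.

Solution. <chi, chi> = (1/|G|) sum_C |C| * |chi(C)|^2 = (1/5)[1*|1|^2 + 1*|exp(-2*I*pi/5)|^2 + 1*|exp(-4*I*pi/5)|^2 + 1*|exp(4*I*pi/5)|^2 + 1*|exp(2*I*pi/5)|^2]
  = (1/5)[(1) + (1) + (1) + (1) + (1)] = 5/5 = 1.
(Exp terms are combined using exp(i*s)*conj(exp(i*t)) = exp(i*(s-t)), and sums of them are collapsed using the identity that for every m > 1 the m distinct m-th roots of unity sum to 0, e.g. 1 + exp(2*I*pi/3) + exp(-2*I*pi/3) = 0.)
A character is irreducible iff <chi, chi> = 1, so this representation is irreducible.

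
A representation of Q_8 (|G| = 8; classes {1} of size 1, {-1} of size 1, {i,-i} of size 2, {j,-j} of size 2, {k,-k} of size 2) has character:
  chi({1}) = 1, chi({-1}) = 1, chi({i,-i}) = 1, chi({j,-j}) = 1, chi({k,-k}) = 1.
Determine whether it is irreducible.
Irreducible: <chi, chi> = 1.

Details: <chi, chi> = (1/|G|) sum_C |C| * |chi(C)|^2 = (1/8)[1*|1|^2 + 1*|1|^2 + 2*|1|^2 + 2*|1|^2 + 2*|1|^2]
  = (1/8)[(1) + (1) + (2) + (2) + (2)] = 8/8 = 1.
A character is irreducible iff <chi, chi> = 1, so this representation is irreducible.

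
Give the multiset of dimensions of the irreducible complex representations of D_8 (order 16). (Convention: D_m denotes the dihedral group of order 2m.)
Dimensions: 1, 1, 1, 1, 2, 2, 2

Justification: There are 7 irreducibles (= number of conjugacy classes). Their dimensions d_i satisfy sum d_i^2 = |G| = 16: 1 + 1 + 1 + 1 + 4 + 4 + 4 = 16.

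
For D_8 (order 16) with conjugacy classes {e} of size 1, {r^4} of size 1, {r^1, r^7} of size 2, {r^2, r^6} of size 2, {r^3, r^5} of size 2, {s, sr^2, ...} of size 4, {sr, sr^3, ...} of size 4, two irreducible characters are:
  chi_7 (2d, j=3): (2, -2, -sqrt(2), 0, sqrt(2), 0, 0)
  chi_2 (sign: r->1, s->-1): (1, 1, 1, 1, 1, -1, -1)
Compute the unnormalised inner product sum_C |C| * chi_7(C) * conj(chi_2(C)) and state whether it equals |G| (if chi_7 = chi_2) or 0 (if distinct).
Sum = 0; so <chi_7, chi_2> = 0 (distinct irreducibles are orthogonal).

Argument: Compute term by term over conjugacy classes (|C| * chi_7(C) * conj(chi_2(C))):
  1*(2)*conj(1) + 1*(-2)*conj(1) + 2*(-sqrt(2))*conj(1) + 2*(0)*conj(1) + 2*(sqrt(2))*conj(1) + 4*(0)*conj(-1) + 4*(0)*conj(-1)
  = (2) + (-2) + (-2*sqrt(2)) + (0) + (2*sqrt(2)) + (0) + (0)
  = 0.
Dividing by |G| = 16 gives 0/16 = 0, matching the row-orthogonality relation <chi_7, chi_2> = [chi_7 = chi_2].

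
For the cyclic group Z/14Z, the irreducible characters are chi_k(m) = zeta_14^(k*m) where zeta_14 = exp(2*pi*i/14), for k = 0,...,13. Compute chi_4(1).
chi_4(1) = zeta_14^4 = exp(4*I*pi/7)

Argument: chi_4(1) = zeta_14^(4*1) = zeta_14^4. Since zeta_14^14 = 1, this equals zeta_14^4 = exp(2*pi*i*4/14) = exp(4*I*pi/7).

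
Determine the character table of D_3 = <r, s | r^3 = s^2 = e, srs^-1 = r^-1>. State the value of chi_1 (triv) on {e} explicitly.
Conjugacy classes: {e} of size 1, {r^1, r^2} of size 2, {s, sr, ..., sr^2} of size 3.
Character table:
  irrep \ class              {e} (size 1)  {r^1, r^2} (size 2)  {s, sr, ..., sr^2} (size 3)
  chi_1 (triv)               1             1                    1                          
  chi_2 (sign: r->1, s->-1)  1             1                    -1                         
  chi_3 (2d, j=1)            2             -1                   0                          

Spot check: chi_1 (triv) on {e} = 1.

Details: D_3 has order 2*3 = 6 with 3 conjugacy classes, hence 3 irreducibles. Sum of squared dims 1 + 1 + 4 = 6 = |G|. Linear characters come from the abelianisation; the 2-dimensional irreps have character r^k -> 2*cos(2*pi*j*k/3), reflections -> 0.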